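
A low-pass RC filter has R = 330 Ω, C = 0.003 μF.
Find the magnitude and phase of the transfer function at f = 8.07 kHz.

Step 1 — Angular frequency: ω = 2π·8070 = 5.071e+04 rad/s.
Step 2 — Transfer function: H(jω) = 1/(1 + jωRC).
Step 3 — Denominator: 1 + jωRC = 1 + j·5.071e+04·330·3e-09 = 1 + j0.0502.
Step 4 — H = 0.9975 - j0.05007.
Step 5 — Magnitude: |H| = 0.9987 (-0.0 dB); phase: φ = -2.9°.

|H| = 0.9987 (-0.0 dB), φ = -2.9°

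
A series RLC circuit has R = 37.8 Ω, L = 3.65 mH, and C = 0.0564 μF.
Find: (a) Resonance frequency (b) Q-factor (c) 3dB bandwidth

Step 1 — Resonance condition Im(Z)=0 gives ω₀ = 1/√(LC).
Step 2 — ω₀ = 1/√(0.00365·5.64e-08) = 6.97e+04 rad/s.
Step 3 — f₀ = ω₀/(2π) = 1.109e+04 Hz.
Step 4 — Series Q: Q = ω₀L/R = 6.97e+04·0.00365/37.8 = 6.73.
Step 5 — 3dB bandwidth: Δω = ω₀/Q = 1.036e+04 rad/s; BW = Δω/(2π) = 1648 Hz.

(a) f₀ = 1.109e+04 Hz  (b) Q = 6.73  (c) BW = 1648 Hz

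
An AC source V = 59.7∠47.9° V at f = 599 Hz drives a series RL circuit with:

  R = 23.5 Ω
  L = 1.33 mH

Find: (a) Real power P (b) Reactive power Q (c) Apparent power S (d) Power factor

Step 1 — Angular frequency: ω = 2π·f = 2π·599 = 3764 rad/s.
Step 2 — Component impedances:
  R: Z = R = 23.5 Ω
  L: Z = jωL = j·3764·0.00133 = 0 + j5.006 Ω
Step 3 — Series combination: Z_total = R + L = 23.5 + j5.006 Ω = 24.03∠12.0° Ω.
Step 4 — Source phasor: V = 59.7∠47.9° V = 40.02 + j44.3 V.
Step 5 — Current: I = V / Z = 2.013 + j1.456 A = 2.485∠35.9° A.
Step 6 — Complex power: S = V·I* = 145.1 + j30.9 VA.
Step 7 — Real power: P = Re(S) = 145.1 W.
Step 8 — Reactive power: Q = Im(S) = 30.9 VAR.
Step 9 — Apparent power: |S| = 148.3 VA.
Step 10 — Power factor: PF = P/|S| = 0.9781 (lagging).

(a) P = 145.1 W  (b) Q = 30.9 VAR  (c) S = 148.3 VA  (d) PF = 0.9781 (lagging)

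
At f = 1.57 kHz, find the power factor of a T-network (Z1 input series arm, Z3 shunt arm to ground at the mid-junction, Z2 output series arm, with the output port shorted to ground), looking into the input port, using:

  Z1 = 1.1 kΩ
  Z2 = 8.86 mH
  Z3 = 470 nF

Step 1 — Angular frequency: ω = 2π·f = 2π·1570 = 9865 rad/s.
Step 2 — Component impedances:
  Z1: Z = R = 1100 Ω
  Z2: Z = jωL = j·9865·0.00886 = 0 + j87.4 Ω
  Z3: Z = 1/(jωC) = -j/(ω·C) = 0 - j215.7 Ω
Step 3 — With the output port shorted to ground, the output series arm Z2 runs from the junction to ground; the shunt arm Z3 also runs from the junction to ground. They appear in parallel: Z3 || Z2 = 0 + j146.9 Ω.
Step 4 — Series with input arm Z1: Z_in = Z1 + (Z3 || Z2) = 1100 + j146.9 Ω = 1110∠7.6° Ω.
Step 5 — Power factor: PF = cos(φ) = Re(Z)/|Z| = 1100/1109.8 = 0.9912.
Step 6 — Type: Im(Z) = 146.9 ⇒ lagging (phase φ = 7.6°).

PF = 0.9912 (lagging, φ = 7.6°)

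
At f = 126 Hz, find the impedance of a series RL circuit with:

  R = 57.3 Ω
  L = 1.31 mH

Step 1 — Angular frequency: ω = 2π·f = 2π·126 = 791.7 rad/s.
Step 2 — Component impedances:
  R: Z = R = 57.3 Ω
  L: Z = jωL = j·791.7·0.00131 = 0 + j1.037 Ω
Step 3 — Series combination: Z_total = R + L = 57.3 + j1.037 Ω = 57.31∠1.0° Ω.

Z = 57.3 + j1.037 Ω = 57.31∠1.0° Ω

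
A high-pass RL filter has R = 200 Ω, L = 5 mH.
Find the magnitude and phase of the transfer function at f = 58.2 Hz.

Step 1 — Angular frequency: ω = 2π·58.2 = 365.7 rad/s.
Step 2 — Transfer function: H(jω) = jωL/(R + jωL).
Step 3 — Numerator jωL = j·1.828; denominator R + jωL = 200 + j1.828.
Step 4 — H = 8.357e-05 + j0.009141.
Step 5 — Magnitude: |H| = 0.009142 (-40.8 dB); phase: φ = 89.5°.

|H| = 0.009142 (-40.8 dB), φ = 89.5°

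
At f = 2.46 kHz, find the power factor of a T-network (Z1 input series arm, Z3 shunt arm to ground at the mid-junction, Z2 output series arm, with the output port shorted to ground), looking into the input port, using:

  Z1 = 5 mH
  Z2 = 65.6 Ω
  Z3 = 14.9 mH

Step 1 — Angular frequency: ω = 2π·f = 2π·2460 = 1.546e+04 rad/s.
Step 2 — Component impedances:
  Z1: Z = jωL = j·1.546e+04·0.005 = 0 + j77.28 Ω
  Z2: Z = R = 65.6 Ω
  Z3: Z = jωL = j·1.546e+04·0.0149 = 0 + j230.3 Ω
Step 3 — With the output port shorted to ground, the output series arm Z2 runs from the junction to ground; the shunt arm Z3 also runs from the junction to ground. They appear in parallel: Z3 || Z2 = 60.68 + j17.28 Ω.
Step 4 — Series with input arm Z1: Z_in = Z1 + (Z3 || Z2) = 60.68 + j94.57 Ω = 112.4∠57.3° Ω.
Step 5 — Power factor: PF = cos(φ) = Re(Z)/|Z| = 60.677/112.36 = 0.54.
Step 6 — Type: Im(Z) = 94.57 ⇒ lagging (phase φ = 57.3°).

PF = 0.54 (lagging, φ = 57.3°)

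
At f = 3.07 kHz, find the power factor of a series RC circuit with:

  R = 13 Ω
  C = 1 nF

Step 1 — Angular frequency: ω = 2π·f = 2π·3070 = 1.929e+04 rad/s.
Step 2 — Component impedances:
  R: Z = R = 13 Ω
  C: Z = 1/(jωC) = -j/(ω·C) = 0 - j5.184e+04 Ω
Step 3 — Series combination: Z_total = R + C = 13 - j5.184e+04 Ω = 5.184e+04∠-90.0° Ω.
Step 4 — Power factor: PF = cos(φ) = Re(Z)/|Z| = 13/5.184e+04 = 0.0002508.
Step 5 — Type: Im(Z) = -5.184e+04 ⇒ leading (phase φ = -90.0°).

PF = 0.0002508 (leading, φ = -90.0°)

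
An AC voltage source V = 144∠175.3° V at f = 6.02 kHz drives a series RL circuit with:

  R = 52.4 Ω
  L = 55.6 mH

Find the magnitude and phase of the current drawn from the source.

Step 1 — Angular frequency: ω = 2π·f = 2π·6020 = 3.782e+04 rad/s.
Step 2 — Component impedances:
  R: Z = R = 52.4 Ω
  L: Z = jωL = j·3.782e+04·0.0556 = 0 + j2103 Ω
Step 3 — Series combination: Z_total = R + L = 52.4 + j2103 Ω = 2104∠88.6° Ω.
Step 4 — Source phasor: V = 144∠175.3° V = -143.5 + j11.8 V.
Step 5 — Ohm's law: I = V / Z_total = (-143.5 + j11.8) / (52.4 + j2103) = 0.003908 + j0.06834 A.
Step 6 — Convert to polar: |I| = 0.06845 A, ∠I = 86.7°.

I = 0.06845∠86.7° A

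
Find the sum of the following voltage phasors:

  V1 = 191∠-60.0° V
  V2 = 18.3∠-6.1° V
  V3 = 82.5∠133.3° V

Step 1 — Convert each phasor to rectangular form:
  V1 = 191·(cos(-60.0°) + j·sin(-60.0°)) = 95.5 - j165.4 V
  V2 = 18.3·(cos(-6.1°) + j·sin(-6.1°)) = 18.2 - j1.945 V
  V3 = 82.5·(cos(133.3°) + j·sin(133.3°)) = -56.58 + j60.04 V
Step 2 — Sum components: V_total = 57.12 - j107.3 V.
Step 3 — Convert to polar: |V_total| = 121.6 V, ∠V_total = -62.0°.

V_total = 121.6∠-62.0° V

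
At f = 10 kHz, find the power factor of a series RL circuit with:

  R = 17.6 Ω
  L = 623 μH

Step 1 — Angular frequency: ω = 2π·f = 2π·1e+04 = 6.283e+04 rad/s.
Step 2 — Component impedances:
  R: Z = R = 17.6 Ω
  L: Z = jωL = j·6.283e+04·0.000623 = 0 + j39.14 Ω
Step 3 — Series combination: Z_total = R + L = 17.6 + j39.14 Ω = 42.92∠65.8° Ω.
Step 4 — Power factor: PF = cos(φ) = Re(Z)/|Z| = 17.6/42.92 = 0.4101.
Step 5 — Type: Im(Z) = 39.14 ⇒ lagging (phase φ = 65.8°).

PF = 0.4101 (lagging, φ = 65.8°)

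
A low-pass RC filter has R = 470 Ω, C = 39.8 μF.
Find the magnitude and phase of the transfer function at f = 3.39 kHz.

Step 1 — Angular frequency: ω = 2π·3390 = 2.13e+04 rad/s.
Step 2 — Transfer function: H(jω) = 1/(1 + jωRC).
Step 3 — Denominator: 1 + jωRC = 1 + j·2.13e+04·470·3.98e-05 = 1 + j398.4.
Step 4 — H = 6.299e-06 - j0.00251.
Step 5 — Magnitude: |H| = 0.00251 (-52.0 dB); phase: φ = -89.9°.

|H| = 0.00251 (-52.0 dB), φ = -89.9°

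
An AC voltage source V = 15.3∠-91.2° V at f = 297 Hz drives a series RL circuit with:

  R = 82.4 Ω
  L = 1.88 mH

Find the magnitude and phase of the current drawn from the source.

Step 1 — Angular frequency: ω = 2π·f = 2π·297 = 1866 rad/s.
Step 2 — Component impedances:
  R: Z = R = 82.4 Ω
  L: Z = jωL = j·1866·0.00188 = 0 + j3.508 Ω
Step 3 — Series combination: Z_total = R + L = 82.4 + j3.508 Ω = 82.47∠2.4° Ω.
Step 4 — Source phasor: V = 15.3∠-91.2° V = -0.3204 - j15.3 V.
Step 5 — Ohm's law: I = V / Z_total = (-0.3204 - j15.3) / (82.4 + j3.508) = -0.01177 - j0.1851 A.
Step 6 — Convert to polar: |I| = 0.1855 A, ∠I = -93.6°.

I = 0.1855∠-93.6° A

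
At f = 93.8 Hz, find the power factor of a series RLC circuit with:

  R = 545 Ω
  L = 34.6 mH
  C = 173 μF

Step 1 — Angular frequency: ω = 2π·f = 2π·93.8 = 589.4 rad/s.
Step 2 — Component impedances:
  R: Z = R = 545 Ω
  L: Z = jωL = j·589.4·0.0346 = 0 + j20.39 Ω
  C: Z = 1/(jωC) = -j/(ω·C) = 0 - j9.808 Ω
Step 3 — Series combination: Z_total = R + L + C = 545 + j10.58 Ω = 545.1∠1.1° Ω.
Step 4 — Power factor: PF = cos(φ) = Re(Z)/|Z| = 545/545.1 = 0.9998.
Step 5 — Type: Im(Z) = 10.58 ⇒ lagging (phase φ = 1.1°).

PF = 0.9998 (lagging, φ = 1.1°)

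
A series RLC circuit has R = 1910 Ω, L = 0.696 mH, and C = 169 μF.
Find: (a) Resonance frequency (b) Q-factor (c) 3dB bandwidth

Step 1 — Resonance condition Im(Z)=0 gives ω₀ = 1/√(LC).
Step 2 — ω₀ = 1/√(0.000696·0.000169) = 2916 rad/s.
Step 3 — f₀ = ω₀/(2π) = 464.1 Hz.
Step 4 — Series Q: Q = ω₀L/R = 2916·0.000696/1910 = 0.001062.
Step 5 — 3dB bandwidth: Δω = ω₀/Q = 2.744e+06 rad/s; BW = Δω/(2π) = 4.368e+05 Hz.

(a) f₀ = 464.1 Hz  (b) Q = 0.001062  (c) BW = 4.368e+05 Hz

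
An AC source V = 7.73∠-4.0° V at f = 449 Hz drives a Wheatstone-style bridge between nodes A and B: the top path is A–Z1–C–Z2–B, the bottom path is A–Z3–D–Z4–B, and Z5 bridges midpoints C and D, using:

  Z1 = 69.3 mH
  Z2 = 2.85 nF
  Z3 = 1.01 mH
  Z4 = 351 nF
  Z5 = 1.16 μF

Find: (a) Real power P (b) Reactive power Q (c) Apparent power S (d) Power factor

Step 1 — Angular frequency: ω = 2π·f = 2π·449 = 2821 rad/s.
Step 2 — Component impedances:
  Z1: Z = jωL = j·2821·0.0693 = 0 + j195.5 Ω
  Z2: Z = 1/(jωC) = -j/(ω·C) = 0 - j1.244e+05 Ω
  Z3: Z = jωL = j·2821·0.00101 = 0 + j2.849 Ω
  Z4: Z = 1/(jωC) = -j/(ω·C) = 0 - j1010 Ω
  Z5: Z = 1/(jωC) = -j/(ω·C) = 0 - j305.6 Ω
Step 3 — Bridge requires nodal analysis (the Z5 bridge couples midpoints C and D, so the two paths cannot be reduced to a simple series/parallel combination). Setting node B to ground and injecting 1 A at node A, the 3-node admittance system at A, C, D solves to V_A = Z_AB = 0 - j998.9 Ω = 998.9∠-90.0° Ω.
Step 4 — Source phasor: V = 7.73∠-4.0° V = 7.711 - j0.5392 V.
Step 5 — Current: I = V / Z = 0.0005398 + j0.00772 A = 0.007738∠86.0° A.
Step 6 — Complex power: S = V·I* = 0 - j0.05982 VA.
Step 7 — Real power: P = Re(S) = 0 W.
Step 8 — Reactive power: Q = Im(S) = -0.05982 VAR.
Step 9 — Apparent power: |S| = 0.05982 VA.
Step 10 — Power factor: PF = P/|S| = 0 (leading).

(a) P = 0 W  (b) Q = -0.05982 VAR  (c) S = 0.05982 VA  (d) PF = 0 (leading)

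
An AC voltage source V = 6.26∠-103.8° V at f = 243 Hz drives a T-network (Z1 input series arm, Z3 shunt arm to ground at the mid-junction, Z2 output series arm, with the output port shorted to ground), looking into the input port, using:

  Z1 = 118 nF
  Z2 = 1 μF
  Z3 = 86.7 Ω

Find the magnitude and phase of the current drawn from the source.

Step 1 — Angular frequency: ω = 2π·f = 2π·243 = 1527 rad/s.
Step 2 — Component impedances:
  Z1: Z = 1/(jωC) = -j/(ω·C) = 0 - j5550 Ω
  Z2: Z = 1/(jωC) = -j/(ω·C) = 0 - j655 Ω
  Z3: Z = R = 86.7 Ω
Step 3 — With the output port shorted to ground, the output series arm Z2 runs from the junction to ground; the shunt arm Z3 also runs from the junction to ground. They appear in parallel: Z3 || Z2 = 85.21 - j11.28 Ω.
Step 4 — Series with input arm Z1: Z_in = Z1 + (Z3 || Z2) = 85.21 - j5562 Ω = 5562∠-89.1° Ω.
Step 5 — Source phasor: V = 6.26∠-103.8° V = -1.493 - j6.079 V.
Step 6 — Ohm's law: I = V / Z_total = (-1.493 - j6.079) / (85.21 - j5562) = 0.001089 - j0.0002852 A.
Step 7 — Convert to polar: |I| = 0.001125 A, ∠I = -14.7°.

I = 0.001125∠-14.7° A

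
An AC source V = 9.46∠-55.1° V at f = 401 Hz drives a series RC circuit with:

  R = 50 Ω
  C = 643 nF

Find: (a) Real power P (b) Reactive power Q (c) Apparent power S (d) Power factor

Step 1 — Angular frequency: ω = 2π·f = 2π·401 = 2520 rad/s.
Step 2 — Component impedances:
  R: Z = R = 50 Ω
  C: Z = 1/(jωC) = -j/(ω·C) = 0 - j617.3 Ω
Step 3 — Series combination: Z_total = R + C = 50 - j617.3 Ω = 619.3∠-85.4° Ω.
Step 4 — Source phasor: V = 9.46∠-55.1° V = 5.412 - j7.759 V.
Step 5 — Current: I = V / Z = 0.01319 + j0.0077 A = 0.01528∠30.3° A.
Step 6 — Complex power: S = V·I* = 0.01167 - j0.144 VA.
Step 7 — Real power: P = Re(S) = 0.01167 W.
Step 8 — Reactive power: Q = Im(S) = -0.144 VAR.
Step 9 — Apparent power: |S| = 0.1445 VA.
Step 10 — Power factor: PF = P/|S| = 0.08074 (leading).

(a) P = 0.01167 W  (b) Q = -0.144 VAR  (c) S = 0.1445 VA  (d) PF = 0.08074 (leading)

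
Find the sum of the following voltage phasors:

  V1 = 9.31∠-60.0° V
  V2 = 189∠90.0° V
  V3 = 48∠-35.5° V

Step 1 — Convert each phasor to rectangular form:
  V1 = 9.31·(cos(-60.0°) + j·sin(-60.0°)) = 4.655 - j8.063 V
  V2 = 189·(cos(90.0°) + j·sin(90.0°)) = 0 + j189 V
  V3 = 48·(cos(-35.5°) + j·sin(-35.5°)) = 39.08 - j27.87 V
Step 2 — Sum components: V_total = 43.73 + j153.1 V.
Step 3 — Convert to polar: |V_total| = 159.2 V, ∠V_total = 74.1°.

V_total = 159.2∠74.1° V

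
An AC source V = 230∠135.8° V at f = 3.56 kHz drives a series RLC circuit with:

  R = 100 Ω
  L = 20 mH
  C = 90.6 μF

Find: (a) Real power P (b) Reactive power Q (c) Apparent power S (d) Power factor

Step 1 — Angular frequency: ω = 2π·f = 2π·3560 = 2.237e+04 rad/s.
Step 2 — Component impedances:
  R: Z = R = 100 Ω
  L: Z = jωL = j·2.237e+04·0.02 = 0 + j447.4 Ω
  C: Z = 1/(jωC) = -j/(ω·C) = 0 - j0.4934 Ω
Step 3 — Series combination: Z_total = R + L + C = 100 + j446.9 Ω = 457.9∠77.4° Ω.
Step 4 — Source phasor: V = 230∠135.8° V = -164.9 + j160.3 V.
Step 5 — Current: I = V / Z = 0.2631 + j0.4279 A = 0.5023∠58.4° A.
Step 6 — Complex power: S = V·I* = 25.23 + j112.7 VA.
Step 7 — Real power: P = Re(S) = 25.23 W.
Step 8 — Reactive power: Q = Im(S) = 112.7 VAR.
Step 9 — Apparent power: |S| = 115.5 VA.
Step 10 — Power factor: PF = P/|S| = 0.2184 (lagging).

(a) P = 25.23 W  (b) Q = 112.7 VAR  (c) S = 115.5 VA  (d) PF = 0.2184 (lagging)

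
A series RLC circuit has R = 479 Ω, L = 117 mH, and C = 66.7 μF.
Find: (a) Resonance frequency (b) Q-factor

Step 1 — Resonance condition Im(Z)=0 gives ω₀ = 1/√(LC).
Step 2 — ω₀ = 1/√(0.117·6.67e-05) = 358 rad/s.
Step 3 — f₀ = ω₀/(2π) = 56.97 Hz.
Step 4 — Series Q: Q = ω₀L/R = 358·0.117/479 = 0.08744.

(a) f₀ = 56.97 Hz  (b) Q = 0.08744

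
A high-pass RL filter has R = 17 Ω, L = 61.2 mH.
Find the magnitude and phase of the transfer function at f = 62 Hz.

Step 1 — Angular frequency: ω = 2π·62 = 389.6 rad/s.
Step 2 — Transfer function: H(jω) = jωL/(R + jωL).
Step 3 — Numerator jωL = j·23.84; denominator R + jωL = 17 + j23.84.
Step 4 — H = 0.6629 + j0.4727.
Step 5 — Magnitude: |H| = 0.8142 (-1.8 dB); phase: φ = 35.5°.

|H| = 0.8142 (-1.8 dB), φ = 35.5°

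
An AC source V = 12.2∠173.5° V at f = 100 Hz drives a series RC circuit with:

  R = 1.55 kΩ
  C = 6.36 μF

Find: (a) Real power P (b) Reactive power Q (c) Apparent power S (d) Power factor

Step 1 — Angular frequency: ω = 2π·f = 2π·100 = 628.3 rad/s.
Step 2 — Component impedances:
  R: Z = R = 1550 Ω
  C: Z = 1/(jωC) = -j/(ω·C) = 0 - j250.2 Ω
Step 3 — Series combination: Z_total = R + C = 1550 - j250.2 Ω = 1570∠-9.2° Ω.
Step 4 — Source phasor: V = 12.2∠173.5° V = -12.12 + j1.381 V.
Step 5 — Current: I = V / Z = -0.007762 - j0.0003621 A = 0.00777∠-177.3° A.
Step 6 — Complex power: S = V·I* = 0.09359 - j0.01511 VA.
Step 7 — Real power: P = Re(S) = 0.09359 W.
Step 8 — Reactive power: Q = Im(S) = -0.01511 VAR.
Step 9 — Apparent power: |S| = 0.0948 VA.
Step 10 — Power factor: PF = P/|S| = 0.9872 (leading).

(a) P = 0.09359 W  (b) Q = -0.01511 VAR  (c) S = 0.0948 VA  (d) PF = 0.9872 (leading)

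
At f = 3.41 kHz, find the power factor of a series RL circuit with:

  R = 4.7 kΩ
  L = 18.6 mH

Step 1 — Angular frequency: ω = 2π·f = 2π·3410 = 2.143e+04 rad/s.
Step 2 — Component impedances:
  R: Z = R = 4700 Ω
  L: Z = jωL = j·2.143e+04·0.0186 = 0 + j398.5 Ω
Step 3 — Series combination: Z_total = R + L = 4700 + j398.5 Ω = 4717∠4.8° Ω.
Step 4 — Power factor: PF = cos(φ) = Re(Z)/|Z| = 4700/4717 = 0.9964.
Step 5 — Type: Im(Z) = 398.5 ⇒ lagging (phase φ = 4.8°).

PF = 0.9964 (lagging, φ = 4.8°)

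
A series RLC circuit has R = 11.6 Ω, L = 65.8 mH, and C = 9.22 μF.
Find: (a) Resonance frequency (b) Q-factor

Step 1 — Resonance condition Im(Z)=0 gives ω₀ = 1/√(LC).
Step 2 — ω₀ = 1/√(0.0658·9.22e-06) = 1284 rad/s.
Step 3 — f₀ = ω₀/(2π) = 204.3 Hz.
Step 4 — Series Q: Q = ω₀L/R = 1284·0.0658/11.6 = 7.283.

(a) f₀ = 204.3 Hz  (b) Q = 7.283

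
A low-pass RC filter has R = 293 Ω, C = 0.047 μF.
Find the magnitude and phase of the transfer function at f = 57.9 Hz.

Step 1 — Angular frequency: ω = 2π·57.9 = 363.8 rad/s.
Step 2 — Transfer function: H(jω) = 1/(1 + jωRC).
Step 3 — Denominator: 1 + jωRC = 1 + j·363.8·293·4.7e-08 = 1 + j0.00501.
Step 4 — H = 1 - j0.00501.
Step 5 — Magnitude: |H| = 1 (-0.0 dB); phase: φ = -0.3°.

|H| = 1 (-0.0 dB), φ = -0.3°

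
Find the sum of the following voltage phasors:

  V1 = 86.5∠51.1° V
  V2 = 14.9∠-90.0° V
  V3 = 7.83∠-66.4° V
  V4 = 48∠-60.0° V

Step 1 — Convert each phasor to rectangular form:
  V1 = 86.5·(cos(51.1°) + j·sin(51.1°)) = 54.32 + j67.32 V
  V2 = 14.9·(cos(-90.0°) + j·sin(-90.0°)) = 0 - j14.9 V
  V3 = 7.83·(cos(-66.4°) + j·sin(-66.4°)) = 3.135 - j7.175 V
  V4 = 48·(cos(-60.0°) + j·sin(-60.0°)) = 24 - j41.57 V
Step 2 — Sum components: V_total = 81.45 + j3.674 V.
Step 3 — Convert to polar: |V_total| = 81.54 V, ∠V_total = 2.6°.

V_total = 81.54∠2.6° V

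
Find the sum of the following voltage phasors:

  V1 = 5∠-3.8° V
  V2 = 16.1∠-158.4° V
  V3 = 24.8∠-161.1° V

Step 1 — Convert each phasor to rectangular form:
  V1 = 5·(cos(-3.8°) + j·sin(-3.8°)) = 4.989 - j0.3314 V
  V2 = 16.1·(cos(-158.4°) + j·sin(-158.4°)) = -14.97 - j5.927 V
  V3 = 24.8·(cos(-161.1°) + j·sin(-161.1°)) = -23.46 - j8.033 V
Step 2 — Sum components: V_total = -33.44 - j14.29 V.
Step 3 — Convert to polar: |V_total| = 36.37 V, ∠V_total = -156.9°.

V_total = 36.37∠-156.9° V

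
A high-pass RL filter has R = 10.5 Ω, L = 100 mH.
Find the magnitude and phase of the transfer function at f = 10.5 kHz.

Step 1 — Angular frequency: ω = 2π·1.05e+04 = 6.597e+04 rad/s.
Step 2 — Transfer function: H(jω) = jωL/(R + jωL).
Step 3 — Numerator jωL = j·6597; denominator R + jωL = 10.5 + j6597.
Step 4 — H = 1 + j0.001592.
Step 5 — Magnitude: |H| = 1 (-0.0 dB); phase: φ = 0.1°.

|H| = 1 (-0.0 dB), φ = 0.1°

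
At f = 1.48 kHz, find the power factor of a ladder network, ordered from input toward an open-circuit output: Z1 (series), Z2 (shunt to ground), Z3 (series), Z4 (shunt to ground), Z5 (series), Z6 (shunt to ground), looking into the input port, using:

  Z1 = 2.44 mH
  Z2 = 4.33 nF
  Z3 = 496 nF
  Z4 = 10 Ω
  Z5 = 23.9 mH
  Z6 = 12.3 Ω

Step 1 — Angular frequency: ω = 2π·f = 2π·1480 = 9299 rad/s.
Step 2 — Component impedances:
  Z1: Z = jωL = j·9299·0.00244 = 0 + j22.69 Ω
  Z2: Z = 1/(jωC) = -j/(ω·C) = 0 - j2.484e+04 Ω
  Z3: Z = 1/(jωC) = -j/(ω·C) = 0 - j216.8 Ω
  Z4: Z = R = 10 Ω
  Z5: Z = jωL = j·9299·0.0239 = 0 + j222.2 Ω
  Z6: Z = R = 12.3 Ω
Step 3 — Ladder network (open output): work backward from the far end, alternating series and parallel combinations. Z_in = 9.784 - j191.8 Ω = 192.1∠-87.1° Ω.
Step 4 — Power factor: PF = cos(φ) = Re(Z)/|Z| = 9.7841/192.06 = 0.05094.
Step 5 — Type: Im(Z) = -191.8 ⇒ leading (phase φ = -87.1°).

PF = 0.05094 (leading, φ = -87.1°)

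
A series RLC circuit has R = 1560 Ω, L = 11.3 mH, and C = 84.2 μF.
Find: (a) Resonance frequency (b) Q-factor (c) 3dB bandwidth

Step 1 — Resonance condition Im(Z)=0 gives ω₀ = 1/√(LC).
Step 2 — ω₀ = 1/√(0.0113·8.42e-05) = 1025 rad/s.
Step 3 — f₀ = ω₀/(2π) = 163.2 Hz.
Step 4 — Series Q: Q = ω₀L/R = 1025·0.0113/1560 = 0.007426.
Step 5 — 3dB bandwidth: Δω = ω₀/Q = 1.381e+05 rad/s; BW = Δω/(2π) = 2.197e+04 Hz.

(a) f₀ = 163.2 Hz  (b) Q = 0.007426  (c) BW = 2.197e+04 Hz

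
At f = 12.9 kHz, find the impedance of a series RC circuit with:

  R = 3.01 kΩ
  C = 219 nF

Step 1 — Angular frequency: ω = 2π·f = 2π·1.29e+04 = 8.105e+04 rad/s.
Step 2 — Component impedances:
  R: Z = R = 3010 Ω
  C: Z = 1/(jωC) = -j/(ω·C) = 0 - j56.34 Ω
Step 3 — Series combination: Z_total = R + C = 3010 - j56.34 Ω = 3011∠-1.1° Ω.

Z = 3010 - j56.34 Ω = 3011∠-1.1° Ω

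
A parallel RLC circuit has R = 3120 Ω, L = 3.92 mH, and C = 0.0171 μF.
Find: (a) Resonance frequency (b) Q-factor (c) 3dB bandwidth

Step 1 — Resonance: ω₀ = 1/√(LC) = 1/√(0.00392·1.71e-08) = 1.221e+05 rad/s.
Step 2 — f₀ = ω₀/(2π) = 1.944e+04 Hz.
Step 3 — Parallel Q: Q = R/(ω₀L) = 3120/(1.221e+05·0.00392) = 6.516.
Step 4 — Bandwidth: Δω = ω₀/Q = 1.874e+04 rad/s; BW = Δω/(2π) = 2983 Hz.

(a) f₀ = 1.944e+04 Hz  (b) Q = 6.516  (c) BW = 2983 Hz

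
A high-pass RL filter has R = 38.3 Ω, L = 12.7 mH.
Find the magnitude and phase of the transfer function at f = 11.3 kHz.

Step 1 — Angular frequency: ω = 2π·1.13e+04 = 7.1e+04 rad/s.
Step 2 — Transfer function: H(jω) = jωL/(R + jωL).
Step 3 — Numerator jωL = j·901.7; denominator R + jωL = 38.3 + j901.7.
Step 4 — H = 0.9982 + j0.0424.
Step 5 — Magnitude: |H| = 0.9991 (-0.0 dB); phase: φ = 2.4°.

|H| = 0.9991 (-0.0 dB), φ = 2.4°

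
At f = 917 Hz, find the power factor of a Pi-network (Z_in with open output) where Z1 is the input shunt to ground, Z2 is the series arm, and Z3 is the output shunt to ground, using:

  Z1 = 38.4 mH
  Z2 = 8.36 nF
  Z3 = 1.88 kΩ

Step 1 — Angular frequency: ω = 2π·f = 2π·917 = 5762 rad/s.
Step 2 — Component impedances:
  Z1: Z = jωL = j·5762·0.0384 = 0 + j221.2 Ω
  Z2: Z = 1/(jωC) = -j/(ω·C) = 0 - j2.076e+04 Ω
  Z3: Z = R = 1880 Ω
Step 3 — With open output, the series arm Z2 and the output shunt Z3 appear in series to ground: Z2 + Z3 = 1880 - j2.076e+04 Ω.
Step 4 — Parallel with input shunt Z1: Z_in = Z1 || (Z2 + Z3) = 0.2163 + j223.6 Ω = 223.6∠89.9° Ω.
Step 5 — Power factor: PF = cos(φ) = Re(Z)/|Z| = 0.2163/223.6 = 0.0009674.
Step 6 — Type: Im(Z) = 223.6 ⇒ lagging (phase φ = 89.9°).

PF = 0.0009674 (lagging, φ = 89.9°)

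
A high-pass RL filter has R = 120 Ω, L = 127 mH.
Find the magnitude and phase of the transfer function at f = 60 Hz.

Step 1 — Angular frequency: ω = 2π·60 = 377 rad/s.
Step 2 — Transfer function: H(jω) = jωL/(R + jωL).
Step 3 — Numerator jωL = j·47.88; denominator R + jωL = 120 + j47.88.
Step 4 — H = 0.1373 + j0.3442.
Step 5 — Magnitude: |H| = 0.3706 (-8.6 dB); phase: φ = 68.2°.

|H| = 0.3706 (-8.6 dB), φ = 68.2°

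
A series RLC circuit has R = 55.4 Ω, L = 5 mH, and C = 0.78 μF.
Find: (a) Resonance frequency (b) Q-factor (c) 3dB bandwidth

Step 1 — Resonance condition Im(Z)=0 gives ω₀ = 1/√(LC).
Step 2 — ω₀ = 1/√(0.005·7.8e-07) = 1.601e+04 rad/s.
Step 3 — f₀ = ω₀/(2π) = 2549 Hz.
Step 4 — Series Q: Q = ω₀L/R = 1.601e+04·0.005/55.4 = 1.445.
Step 5 — 3dB bandwidth: Δω = ω₀/Q = 1.108e+04 rad/s; BW = Δω/(2π) = 1763 Hz.

(a) f₀ = 2549 Hz  (b) Q = 1.445  (c) BW = 1763 Hz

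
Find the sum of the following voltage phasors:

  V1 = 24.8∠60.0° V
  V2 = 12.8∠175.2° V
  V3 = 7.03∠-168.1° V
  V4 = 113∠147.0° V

Step 1 — Convert each phasor to rectangular form:
  V1 = 24.8·(cos(60.0°) + j·sin(60.0°)) = 12.4 + j21.48 V
  V2 = 12.8·(cos(175.2°) + j·sin(175.2°)) = -12.76 + j1.071 V
  V3 = 7.03·(cos(-168.1°) + j·sin(-168.1°)) = -6.879 - j1.45 V
  V4 = 113·(cos(147.0°) + j·sin(147.0°)) = -94.77 + j61.54 V
Step 2 — Sum components: V_total = -102 + j82.64 V.
Step 3 — Convert to polar: |V_total| = 131.3 V, ∠V_total = 141.0°.

V_total = 131.3∠141.0° V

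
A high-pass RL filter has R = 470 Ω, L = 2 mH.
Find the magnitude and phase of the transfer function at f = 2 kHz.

Step 1 — Angular frequency: ω = 2π·2000 = 1.257e+04 rad/s.
Step 2 — Transfer function: H(jω) = jωL/(R + jωL).
Step 3 — Numerator jωL = j·25.13; denominator R + jωL = 470 + j25.13.
Step 4 — H = 0.002851 + j0.05332.
Step 5 — Magnitude: |H| = 0.0534 (-25.4 dB); phase: φ = 86.9°.

|H| = 0.0534 (-25.4 dB), φ = 86.9°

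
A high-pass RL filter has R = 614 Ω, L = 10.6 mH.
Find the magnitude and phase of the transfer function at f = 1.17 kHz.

Step 1 — Angular frequency: ω = 2π·1170 = 7351 rad/s.
Step 2 — Transfer function: H(jω) = jωL/(R + jωL).
Step 3 — Numerator jωL = j·77.92; denominator R + jωL = 614 + j77.92.
Step 4 — H = 0.01585 + j0.1249.
Step 5 — Magnitude: |H| = 0.1259 (-18.0 dB); phase: φ = 82.8°.

|H| = 0.1259 (-18.0 dB), φ = 82.8°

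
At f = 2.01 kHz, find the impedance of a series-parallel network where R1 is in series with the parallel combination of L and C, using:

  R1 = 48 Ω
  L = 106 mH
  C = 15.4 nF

Step 1 — Angular frequency: ω = 2π·f = 2π·2010 = 1.263e+04 rad/s.
Step 2 — Component impedances:
  R1: Z = R = 48 Ω
  L: Z = jωL = j·1.263e+04·0.106 = 0 + j1339 Ω
  C: Z = 1/(jωC) = -j/(ω·C) = 0 - j5142 Ω
Step 3 — Parallel branch: L || C = 1/(1/L + 1/C) = 0 + j1810 Ω.
Step 4 — Series with R1: Z_total = R1 + (L || C) = 48 + j1810 Ω = 1811∠88.5° Ω.

Z = 48 + j1810 Ω = 1811∠88.5° Ω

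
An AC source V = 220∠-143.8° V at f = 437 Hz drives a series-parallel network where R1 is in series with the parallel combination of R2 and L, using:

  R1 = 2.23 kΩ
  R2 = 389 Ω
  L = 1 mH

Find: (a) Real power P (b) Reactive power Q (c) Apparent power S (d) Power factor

Step 1 — Angular frequency: ω = 2π·f = 2π·437 = 2746 rad/s.
Step 2 — Component impedances:
  R1: Z = R = 2230 Ω
  R2: Z = R = 389 Ω
  L: Z = jωL = j·2746·0.001 = 0 + j2.746 Ω
Step 3 — Parallel branch: R2 || L = 1/(1/R2 + 1/L) = 0.01938 + j2.746 Ω.
Step 4 — Series with R1: Z_total = R1 + (R2 || L) = 2230 + j2.746 Ω = 2230∠0.1° Ω.
Step 5 — Source phasor: V = 220∠-143.8° V = -177.5 - j129.9 V.
Step 6 — Current: I = V / Z = -0.07968 - j0.05817 A = 0.09865∠-143.9° A.
Step 7 — Complex power: S = V·I* = 21.7 + j0.02672 VA.
Step 8 — Real power: P = Re(S) = 21.7 W.
Step 9 — Reactive power: Q = Im(S) = 0.02672 VAR.
Step 10 — Apparent power: |S| = 21.7 VA.
Step 11 — Power factor: PF = P/|S| = 1 (lagging).

(a) P = 21.7 W  (b) Q = 0.02672 VAR  (c) S = 21.7 VA  (d) PF = 1 (lagging)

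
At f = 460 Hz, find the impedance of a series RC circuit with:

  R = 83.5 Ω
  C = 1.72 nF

Step 1 — Angular frequency: ω = 2π·f = 2π·460 = 2890 rad/s.
Step 2 — Component impedances:
  R: Z = R = 83.5 Ω
  C: Z = 1/(jωC) = -j/(ω·C) = 0 - j2.012e+05 Ω
Step 3 — Series combination: Z_total = R + C = 83.5 - j2.012e+05 Ω = 2.012e+05∠-90.0° Ω.

Z = 83.5 - j2.012e+05 Ω = 2.012e+05∠-90.0° Ω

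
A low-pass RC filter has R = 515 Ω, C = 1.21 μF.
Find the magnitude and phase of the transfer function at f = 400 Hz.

Step 1 — Angular frequency: ω = 2π·400 = 2513 rad/s.
Step 2 — Transfer function: H(jω) = 1/(1 + jωRC).
Step 3 — Denominator: 1 + jωRC = 1 + j·2513·515·1.21e-06 = 1 + j1.566.
Step 4 — H = 0.2896 - j0.4536.
Step 5 — Magnitude: |H| = 0.5382 (-5.4 dB); phase: φ = -57.4°.

|H| = 0.5382 (-5.4 dB), φ = -57.4°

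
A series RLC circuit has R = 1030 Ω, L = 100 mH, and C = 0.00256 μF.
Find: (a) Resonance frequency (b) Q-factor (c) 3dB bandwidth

Step 1 — Resonance condition Im(Z)=0 gives ω₀ = 1/√(LC).
Step 2 — ω₀ = 1/√(0.1·2.56e-09) = 6.25e+04 rad/s.
Step 3 — f₀ = ω₀/(2π) = 9947 Hz.
Step 4 — Series Q: Q = ω₀L/R = 6.25e+04·0.1/1030 = 6.068.
Step 5 — 3dB bandwidth: Δω = ω₀/Q = 1.03e+04 rad/s; BW = Δω/(2π) = 1639 Hz.

(a) f₀ = 9947 Hz  (b) Q = 6.068  (c) BW = 1639 Hz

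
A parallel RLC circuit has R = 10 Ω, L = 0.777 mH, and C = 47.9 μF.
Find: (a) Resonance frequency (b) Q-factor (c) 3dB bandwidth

Step 1 — Resonance: ω₀ = 1/√(LC) = 1/√(0.000777·4.79e-05) = 5183 rad/s.
Step 2 — f₀ = ω₀/(2π) = 825 Hz.
Step 3 — Parallel Q: Q = R/(ω₀L) = 10/(5183·0.000777) = 2.483.
Step 4 — Bandwidth: Δω = ω₀/Q = 2088 rad/s; BW = Δω/(2π) = 332.3 Hz.

(a) f₀ = 825 Hz  (b) Q = 2.483  (c) BW = 332.3 Hz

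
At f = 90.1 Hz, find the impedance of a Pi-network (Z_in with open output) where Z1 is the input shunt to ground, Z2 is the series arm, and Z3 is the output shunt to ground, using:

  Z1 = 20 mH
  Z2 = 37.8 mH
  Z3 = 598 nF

Step 1 — Angular frequency: ω = 2π·f = 2π·90.1 = 566.1 rad/s.
Step 2 — Component impedances:
  Z1: Z = jωL = j·566.1·0.02 = 0 + j11.32 Ω
  Z2: Z = jωL = j·566.1·0.0378 = 0 + j21.4 Ω
  Z3: Z = 1/(jωC) = -j/(ω·C) = 0 - j2954 Ω
Step 3 — With open output, the series arm Z2 and the output shunt Z3 appear in series to ground: Z2 + Z3 = 0 - j2932 Ω.
Step 4 — Parallel with input shunt Z1: Z_in = Z1 || (Z2 + Z3) = 0 + j11.37 Ω = 11.37∠90.0° Ω.

Z = 0 + j11.37 Ω = 11.37∠90.0° Ω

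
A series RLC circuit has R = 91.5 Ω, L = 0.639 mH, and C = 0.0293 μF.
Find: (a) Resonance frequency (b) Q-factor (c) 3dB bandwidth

Step 1 — Resonance condition Im(Z)=0 gives ω₀ = 1/√(LC).
Step 2 — ω₀ = 1/√(0.000639·2.93e-08) = 2.311e+05 rad/s.
Step 3 — f₀ = ω₀/(2π) = 3.678e+04 Hz.
Step 4 — Series Q: Q = ω₀L/R = 2.311e+05·0.000639/91.5 = 1.614.
Step 5 — 3dB bandwidth: Δω = ω₀/Q = 1.432e+05 rad/s; BW = Δω/(2π) = 2.279e+04 Hz.

(a) f₀ = 3.678e+04 Hz  (b) Q = 1.614  (c) BW = 2.279e+04 Hz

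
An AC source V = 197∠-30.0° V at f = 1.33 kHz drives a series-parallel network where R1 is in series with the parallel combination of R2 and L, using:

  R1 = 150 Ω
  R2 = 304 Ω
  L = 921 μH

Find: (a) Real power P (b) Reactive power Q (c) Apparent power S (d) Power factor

Step 1 — Angular frequency: ω = 2π·f = 2π·1330 = 8357 rad/s.
Step 2 — Component impedances:
  R1: Z = R = 150 Ω
  R2: Z = R = 304 Ω
  L: Z = jωL = j·8357·0.000921 = 0 + j7.696 Ω
Step 3 — Parallel branch: R2 || L = 1/(1/R2 + 1/L) = 0.1947 + j7.692 Ω.
Step 4 — Series with R1: Z_total = R1 + (R2 || L) = 150.2 + j7.692 Ω = 150.4∠2.9° Ω.
Step 5 — Source phasor: V = 197∠-30.0° V = 170.6 - j98.5 V.
Step 6 — Current: I = V / Z = 1.099 - j0.7121 A = 1.31∠-32.9° A.
Step 7 — Complex power: S = V·I* = 257.7 + j13.2 VA.
Step 8 — Real power: P = Re(S) = 257.7 W.
Step 9 — Reactive power: Q = Im(S) = 13.2 VAR.
Step 10 — Apparent power: |S| = 258.1 VA.
Step 11 — Power factor: PF = P/|S| = 0.9987 (lagging).

(a) P = 257.7 W  (b) Q = 13.2 VAR  (c) S = 258.1 VA  (d) PF = 0.9987 (lagging)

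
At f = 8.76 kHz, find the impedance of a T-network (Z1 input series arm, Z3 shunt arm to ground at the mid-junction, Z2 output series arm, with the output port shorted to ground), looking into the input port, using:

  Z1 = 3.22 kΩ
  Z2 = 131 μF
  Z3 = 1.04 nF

Step 1 — Angular frequency: ω = 2π·f = 2π·8760 = 5.504e+04 rad/s.
Step 2 — Component impedances:
  Z1: Z = R = 3220 Ω
  Z2: Z = 1/(jωC) = -j/(ω·C) = 0 - j0.1387 Ω
  Z3: Z = 1/(jωC) = -j/(ω·C) = 0 - j1.747e+04 Ω
Step 3 — With the output port shorted to ground, the output series arm Z2 runs from the junction to ground; the shunt arm Z3 also runs from the junction to ground. They appear in parallel: Z3 || Z2 = 0 - j0.1387 Ω.
Step 4 — Series with input arm Z1: Z_in = Z1 + (Z3 || Z2) = 3220 - j0.1387 Ω = 3220∠-0.0° Ω.

Z = 3220 - j0.1387 Ω = 3220∠-0.0° Ω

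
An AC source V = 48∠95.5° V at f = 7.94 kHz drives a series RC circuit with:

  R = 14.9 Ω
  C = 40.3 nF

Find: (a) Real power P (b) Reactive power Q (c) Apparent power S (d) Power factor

Step 1 — Angular frequency: ω = 2π·f = 2π·7940 = 4.989e+04 rad/s.
Step 2 — Component impedances:
  R: Z = R = 14.9 Ω
  C: Z = 1/(jωC) = -j/(ω·C) = 0 - j497.4 Ω
Step 3 — Series combination: Z_total = R + C = 14.9 - j497.4 Ω = 497.6∠-88.3° Ω.
Step 4 — Source phasor: V = 48∠95.5° V = -4.601 + j47.78 V.
Step 5 — Current: I = V / Z = -0.09625 - j0.006366 A = 0.09646∠-176.2° A.
Step 6 — Complex power: S = V·I* = 0.1386 - j4.628 VA.
Step 7 — Real power: P = Re(S) = 0.1386 W.
Step 8 — Reactive power: Q = Im(S) = -4.628 VAR.
Step 9 — Apparent power: |S| = 4.63 VA.
Step 10 — Power factor: PF = P/|S| = 0.02994 (leading).

(a) P = 0.1386 W  (b) Q = -4.628 VAR  (c) S = 4.63 VA  (d) PF = 0.02994 (leading)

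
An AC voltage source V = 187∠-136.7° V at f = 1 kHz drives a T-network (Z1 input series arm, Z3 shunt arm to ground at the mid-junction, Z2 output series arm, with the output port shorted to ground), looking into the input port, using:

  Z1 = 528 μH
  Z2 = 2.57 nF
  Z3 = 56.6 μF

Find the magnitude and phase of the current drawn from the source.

Step 1 — Angular frequency: ω = 2π·f = 2π·1000 = 6283 rad/s.
Step 2 — Component impedances:
  Z1: Z = jωL = j·6283·0.000528 = 0 + j3.318 Ω
  Z2: Z = 1/(jωC) = -j/(ω·C) = 0 - j6.193e+04 Ω
  Z3: Z = 1/(jωC) = -j/(ω·C) = 0 - j2.812 Ω
Step 3 — With the output port shorted to ground, the output series arm Z2 runs from the junction to ground; the shunt arm Z3 also runs from the junction to ground. They appear in parallel: Z3 || Z2 = 0 - j2.812 Ω.
Step 4 — Series with input arm Z1: Z_in = Z1 + (Z3 || Z2) = 0 + j0.5057 Ω = 0.5057∠90.0° Ω.
Step 5 — Source phasor: V = 187∠-136.7° V = -136.1 - j128.2 V.
Step 6 — Ohm's law: I = V / Z_total = (-136.1 - j128.2) / (0 + j0.5057) = -253.6 + j269.1 A.
Step 7 — Convert to polar: |I| = 369.8 A, ∠I = 133.3°.

I = 369.8∠133.3° A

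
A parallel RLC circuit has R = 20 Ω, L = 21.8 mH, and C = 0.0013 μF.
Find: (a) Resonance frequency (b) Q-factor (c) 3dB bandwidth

Step 1 — Resonance: ω₀ = 1/√(LC) = 1/√(0.0218·1.3e-09) = 1.878e+05 rad/s.
Step 2 — f₀ = ω₀/(2π) = 2.99e+04 Hz.
Step 3 — Parallel Q: Q = R/(ω₀L) = 20/(1.878e+05·0.0218) = 0.004884.
Step 4 — Bandwidth: Δω = ω₀/Q = 3.846e+07 rad/s; BW = Δω/(2π) = 6.121e+06 Hz.

(a) f₀ = 2.99e+04 Hz  (b) Q = 0.004884  (c) BW = 6.121e+06 Hz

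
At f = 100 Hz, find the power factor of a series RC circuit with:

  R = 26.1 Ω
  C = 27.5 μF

Step 1 — Angular frequency: ω = 2π·f = 2π·100 = 628.3 rad/s.
Step 2 — Component impedances:
  R: Z = R = 26.1 Ω
  C: Z = 1/(jωC) = -j/(ω·C) = 0 - j57.87 Ω
Step 3 — Series combination: Z_total = R + C = 26.1 - j57.87 Ω = 63.49∠-65.7° Ω.
Step 4 — Power factor: PF = cos(φ) = Re(Z)/|Z| = 26.1/63.49 = 0.4111.
Step 5 — Type: Im(Z) = -57.87 ⇒ leading (phase φ = -65.7°).

PF = 0.4111 (leading, φ = -65.7°)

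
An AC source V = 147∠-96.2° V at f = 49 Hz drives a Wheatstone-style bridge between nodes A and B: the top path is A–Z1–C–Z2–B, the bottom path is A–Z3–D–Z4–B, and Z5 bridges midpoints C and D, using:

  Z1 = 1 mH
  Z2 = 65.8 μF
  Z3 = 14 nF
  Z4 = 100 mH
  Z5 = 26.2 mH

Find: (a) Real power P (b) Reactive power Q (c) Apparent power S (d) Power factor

Step 1 — Angular frequency: ω = 2π·f = 2π·49 = 307.9 rad/s.
Step 2 — Component impedances:
  Z1: Z = jωL = j·307.9·0.001 = 0 + j0.3079 Ω
  Z2: Z = 1/(jωC) = -j/(ω·C) = 0 - j49.36 Ω
  Z3: Z = 1/(jωC) = -j/(ω·C) = 0 - j2.32e+05 Ω
  Z4: Z = jωL = j·307.9·0.1 = 0 + j30.79 Ω
  Z5: Z = jωL = j·307.9·0.0262 = 0 + j8.066 Ω
Step 3 — Bridge requires nodal analysis (the Z5 bridge couples midpoints C and D, so the two paths cannot be reduced to a simple series/parallel combination). Setting node B to ground and injecting 1 A at node A, the 3-node admittance system at A, C, D solves to V_A = Z_AB = 0 + j182.8 Ω = 182.8∠90.0° Ω.
Step 4 — Source phasor: V = 147∠-96.2° V = -15.88 - j146.1 V.
Step 5 — Current: I = V / Z = -0.7993 + j0.08684 A = 0.8041∠173.8° A.
Step 6 — Complex power: S = V·I* = 0 + j118.2 VA.
Step 7 — Real power: P = Re(S) = 0 W.
Step 8 — Reactive power: Q = Im(S) = 118.2 VAR.
Step 9 — Apparent power: |S| = 118.2 VA.
Step 10 — Power factor: PF = P/|S| = 0 (lagging).

(a) P = 0 W  (b) Q = 118.2 VAR  (c) S = 118.2 VA  (d) PF = 0 (lagging)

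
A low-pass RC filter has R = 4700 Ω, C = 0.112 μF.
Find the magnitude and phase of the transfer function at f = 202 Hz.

Step 1 — Angular frequency: ω = 2π·202 = 1269 rad/s.
Step 2 — Transfer function: H(jω) = 1/(1 + jωRC).
Step 3 — Denominator: 1 + jωRC = 1 + j·1269·4700·1.12e-07 = 1 + j0.6681.
Step 4 — H = 0.6914 - j0.4619.
Step 5 — Magnitude: |H| = 0.8315 (-1.6 dB); phase: φ = -33.7°.

|H| = 0.8315 (-1.6 dB), φ = -33.7°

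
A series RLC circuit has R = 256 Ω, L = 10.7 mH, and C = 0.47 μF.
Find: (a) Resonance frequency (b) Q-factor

Step 1 — Resonance condition Im(Z)=0 gives ω₀ = 1/√(LC).
Step 2 — ω₀ = 1/√(0.0107·4.7e-07) = 1.41e+04 rad/s.
Step 3 — f₀ = ω₀/(2π) = 2244 Hz.
Step 4 — Series Q: Q = ω₀L/R = 1.41e+04·0.0107/256 = 0.5894.

(a) f₀ = 2244 Hz  (b) Q = 0.5894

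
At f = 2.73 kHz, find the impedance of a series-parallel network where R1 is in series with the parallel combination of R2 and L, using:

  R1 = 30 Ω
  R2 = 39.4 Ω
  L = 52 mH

Step 1 — Angular frequency: ω = 2π·f = 2π·2730 = 1.715e+04 rad/s.
Step 2 — Component impedances:
  R1: Z = R = 30 Ω
  R2: Z = R = 39.4 Ω
  L: Z = jωL = j·1.715e+04·0.052 = 0 + j892 Ω
Step 3 — Parallel branch: R2 || L = 1/(1/R2 + 1/L) = 39.32 + j1.737 Ω.
Step 4 — Series with R1: Z_total = R1 + (R2 || L) = 69.32 + j1.737 Ω = 69.35∠1.4° Ω.

Z = 69.32 + j1.737 Ω = 69.35∠1.4° Ω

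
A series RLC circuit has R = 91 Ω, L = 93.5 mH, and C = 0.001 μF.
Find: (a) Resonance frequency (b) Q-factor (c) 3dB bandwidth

Step 1 — Resonance: ω₀ = 1/√(LC) = 1/√(0.0935·1e-09) = 1.034e+05 rad/s.
Step 2 — f₀ = ω₀/(2π) = 1.646e+04 Hz.
Step 3 — Series Q: Q = ω₀L/R = 1.034e+05·0.0935/91 = 106.3.
Step 4 — Bandwidth: Δω = ω₀/Q = 973.3 rad/s; BW = Δω/(2π) = 154.9 Hz.

(a) f₀ = 1.646e+04 Hz  (b) Q = 106.3  (c) BW = 154.9 Hz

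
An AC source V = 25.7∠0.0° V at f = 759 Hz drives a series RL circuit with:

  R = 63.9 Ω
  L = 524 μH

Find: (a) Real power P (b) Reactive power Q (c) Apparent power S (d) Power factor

Step 1 — Angular frequency: ω = 2π·f = 2π·759 = 4769 rad/s.
Step 2 — Component impedances:
  R: Z = R = 63.9 Ω
  L: Z = jωL = j·4769·0.000524 = 0 + j2.499 Ω
Step 3 — Series combination: Z_total = R + L = 63.9 + j2.499 Ω = 63.95∠2.2° Ω.
Step 4 — Source phasor: V = 25.7∠0.0° V = 25.7 V.
Step 5 — Current: I = V / Z = 0.4016 - j0.0157 A = 0.4019∠-2.2° A.
Step 6 — Complex power: S = V·I* = 10.32 + j0.4036 VA.
Step 7 — Real power: P = Re(S) = 10.32 W.
Step 8 — Reactive power: Q = Im(S) = 0.4036 VAR.
Step 9 — Apparent power: |S| = 10.33 VA.
Step 10 — Power factor: PF = P/|S| = 0.9992 (lagging).

(a) P = 10.32 W  (b) Q = 0.4036 VAR  (c) S = 10.33 VA  (d) PF = 0.9992 (lagging)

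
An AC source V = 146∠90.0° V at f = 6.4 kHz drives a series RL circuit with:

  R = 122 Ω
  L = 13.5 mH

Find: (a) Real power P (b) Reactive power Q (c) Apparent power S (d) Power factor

Step 1 — Angular frequency: ω = 2π·f = 2π·6400 = 4.021e+04 rad/s.
Step 2 — Component impedances:
  R: Z = R = 122 Ω
  L: Z = jωL = j·4.021e+04·0.0135 = 0 + j542.9 Ω
Step 3 — Series combination: Z_total = R + L = 122 + j542.9 Ω = 556.4∠77.3° Ω.
Step 4 — Source phasor: V = 146∠90.0° V = 0 + j146 V.
Step 5 — Current: I = V / Z = 0.256 + j0.05753 A = 0.2624∠12.7° A.
Step 6 — Complex power: S = V·I* = 8.4 + j37.38 VA.
Step 7 — Real power: P = Re(S) = 8.4 W.
Step 8 — Reactive power: Q = Im(S) = 37.38 VAR.
Step 9 — Apparent power: |S| = 38.31 VA.
Step 10 — Power factor: PF = P/|S| = 0.2193 (lagging).

(a) P = 8.4 W  (b) Q = 37.38 VAR  (c) S = 38.31 VA  (d) PF = 0.2193 (lagging)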